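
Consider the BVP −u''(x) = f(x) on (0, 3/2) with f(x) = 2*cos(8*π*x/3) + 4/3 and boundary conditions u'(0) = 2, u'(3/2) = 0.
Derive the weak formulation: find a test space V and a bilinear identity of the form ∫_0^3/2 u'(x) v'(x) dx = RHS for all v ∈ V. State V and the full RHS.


V = H^1(0, 3/2) (v unrestricted at boundary; u is determined up to an additive constant); weak form: ∫_0^3/2 u'v' dx = ∫_0^3/2 (2*cos(8*π*x/3) + 4/3) v dx − 2·v(0) for all v ∈ V.

Multiply both sides by a test function v and integrate from 0 to 3/2:
  ∫_0^3/2 −u''(x) v(x) dx = ∫_0^3/2 f(x) v(x) dx.
Integrate the LHS by parts once:
  ∫_0^3/2 −u'' v dx = −[u'(x) v(x)]_0^3/2 + ∫_0^3/2 u'(x) v'(x) dx.
Thus ∫_0^3/2 u'(x) v'(x) dx = ∫_0^3/2 f(x) v(x) dx + [u'(x) v(x)]_0^3/2.
Choose V so that boundary terms are either known or forced to vanish.
u has inhomogeneous Neumann u'(0) = 2, u'(3/2) = 0. [u' v]_0^3/2 = (0)·v(3/2) − (2)·v(0) = − 2·v(0). Take V = H^1(0, 3/2); boundary term becomes part of RHS.
Weak formulation: find u (satisfying any essential BC) such that ∫_0^3/2 u'(x) v'(x) dx = ∫_0^3/2 f v dx − 2·v(0) for all v ∈ V (Neumann data are natural BCs: they enter the RHS as boundary terms).
Substituting f(x) = 2*cos(8*π*x/3) + 4/3, the right-hand side is ∫_0^3/2 (2*cos(8*π*x/3) + 4/3) v dx − 2·v(0).
Compatibility check (pure Neumann): taking v ≡ 1 ∈ V gives 0 = ∫_0^3/2 f dx + (0) − (2), i.e. ∫_0^3/2 f dx must equal u'(0) − u'(3/2) = 2. Indeed ∫_0^3/2 (2*cos(8*π*x/3) + 4/3) dx = 2, so the data are compatible. The solution is then unique only up to an additive constant (fix it e.g. by requiring ∫_0^3/2 u dx = 0).


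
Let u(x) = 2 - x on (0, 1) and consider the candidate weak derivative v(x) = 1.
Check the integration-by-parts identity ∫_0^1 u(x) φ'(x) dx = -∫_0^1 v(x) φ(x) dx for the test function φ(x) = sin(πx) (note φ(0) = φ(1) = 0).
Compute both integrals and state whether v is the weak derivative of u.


LHS = 2/π, RHS = -2/π. No, v is not the weak derivative of u.

u(x) = 2 - x, classical derivative u'(x) = -1.
φ(x) = sin(πx), so φ'(x) = π*cos(π*x).
Note φ(0) = φ(1) = 0, so the boundary term u·φ vanishes.
LHS = ∫_0^1 u(x) φ'(x) dx = ∫_0^1 (-π*x*cos(π*x) + 2*π*cos(π*x)) dx. Term by term:
  ∫_0^1 2*π*cos(π*x) dx = 0;  ∫_0^1 -π*x*cos(π*x) dx = 2/π.
Sum: 0 + 2/π = 2/π.
So LHS = 2/π.
∫_0^1 v(x) φ(x) dx = ∫_0^1 (sin(π*x)) dx. Term by term:
  ∫_0^1 sin(π*x) dx = 2/π.
So RHS = -∫_0^1 v(x) φ(x) dx = -2/π.
LHS − RHS = 4/π ≠ 0, so the identity fails.
(For a valid weak derivative the identity must hold for EVERY test function, in particular this one. The failure shows v is NOT the weak derivative of u.)
Correct weak derivative would be u'(x) = -1.


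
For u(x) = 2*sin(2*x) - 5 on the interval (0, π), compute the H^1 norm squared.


||u||_{H^1(0,π)}^2 = 35*π

u'(x) = 4*cos(2*x).
Expand u² and (u')² and integrate term by term on (0, π), using: for integers n ≥ 1, ∫_0^π sin²(nx) dx = ∫_0^π cos²(nx) dx = π/2; for n ≠ n', ∫_0^π sin(nx)sin(n'x) dx = ∫_0^π cos(nx)cos(n'x) dx = 0; and by product-to-sum, ∫_0^π sin(nx)cos(n'x) dx = ½∫_0^π [sin((n+n')x) + sin((n−n')x)] dx, which is 0 when n+n' is even and 2n/(n²−n'²) when n+n' is odd (it need not vanish on (0, π)). For the constant mode: ∫_0^π 1 dx = π, ∫_0^π cos(nx) dx = 0, ∫_0^π sin(nx) dx = (1−(−1)^n)/n.
  u² squared terms: (-5)²·∫1 dx = 25·π = 25*π;  (2)²·∫sin(2x)² dx = 4·π/2 = 2*π.
  u² cross terms: 2·(-5)·(2)·∫1·sin(2x) dx = -20·(0) = 0.
  So ∫_0^π u² dx = 25*π + 2*π + 0 = 27*π.
  (u')² squared terms: (4)²·∫cos(2x)² dx = 16·π/2 = 8*π.
  So ∫_0^π (u')² dx = 8*π.
||u||_{H^1}^2 = (27*π) + (8*π) = 35*π.


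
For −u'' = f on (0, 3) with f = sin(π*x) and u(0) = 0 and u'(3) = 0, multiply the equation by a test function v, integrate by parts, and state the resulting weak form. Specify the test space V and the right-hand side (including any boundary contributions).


V = {v ∈ H^1(0, 3) : v(0) = 0} (test functions vanish at x = 0 where u is specified); weak form: ∫_0^3 u'v' dx = ∫_0^3 (sin(π*x)) v dx for all v ∈ V.

Multiply both sides by a test function v and integrate from 0 to 3:
  ∫_0^3 −u''(x) v(x) dx = ∫_0^3 f(x) v(x) dx.
Integrate the LHS by parts once:
  ∫_0^3 −u'' v dx = −[u'(x) v(x)]_0^3 + ∫_0^3 u'(x) v'(x) dx.
Thus ∫_0^3 u'(x) v'(x) dx = ∫_0^3 f(x) v(x) dx + [u'(x) v(x)]_0^3.
Choose V so that boundary terms are either known or forced to vanish.
Mixed BC: u(0) = 0 (Dirichlet) and u'(3) = 0 (Neumann). Define V = {v ∈ H^1(0, 3) : v(0) = 0}. Then [u' v]_0^3 = u'(3)·v(3) − u'(0)·0 = 0.
Weak formulation: find u (satisfying any essential BC) such that ∫_0^3 u'(x) v'(x) dx = ∫_0^3 f v dx for all v ∈ V (Dirichlet at 0 absorbed into V; the Neumann datum at x = 3 is zero, so no boundary term remains).
Substituting f(x) = sin(π*x), the right-hand side is ∫_0^3 (sin(π*x)) v dx.


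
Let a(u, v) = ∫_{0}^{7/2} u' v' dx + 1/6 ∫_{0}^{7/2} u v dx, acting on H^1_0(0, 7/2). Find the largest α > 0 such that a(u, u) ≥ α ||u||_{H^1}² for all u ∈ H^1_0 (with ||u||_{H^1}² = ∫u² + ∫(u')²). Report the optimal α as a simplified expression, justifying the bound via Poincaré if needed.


α = (49 + 24*π^2)/(6*(4*π^2 + 49))

Coercivity of a(·,·) on H^1_0(0, 7/2) means a(u, u) ≥ α ||u||_{H^1}² for every u ∈ H^1_0.
The interval has length L = 7/2, and Poincaré/coercivity depend only on L. Here a(u, u) = ∫(u')² + (1/6)·∫u².
Here 0 < c = 1/6 < 1. The condition a(u,u) ≥ α||u||_{H^1}² reads (1−α)∫(u')² ≥ (α−c)∫u². Any admissible α is ≤ 1 (rapidly oscillating u have ∫u²/∫(u')² → 0), and α = 1 would force 0 ≥ (1−c)∫u², impossible since c < 1; so 1−α > 0. By the sharp Poincaré inequality on H^1_0 of an interval of length L, ∫(u')² ≥ (π/L)²∫u² with equality for the first sine mode sin(π(x−x₀)/L) (x₀ the left endpoint), so the inequality holds for all u iff (1−α)(π/L)² ≥ α − c, i.e. α ≤ ((π/L)² + c)/((π/L)² + 1) = (1 + c(L/π)²)/(1 + (L/π)²). With (π/L)² = 4*π^2/49 and c = 1/6, the largest admissible constant is α = ((π/L)² + c)/((π/L)² + 1).
Simplifying, α = (49 + 24*π^2)/(6*(4*π^2 + 49)).


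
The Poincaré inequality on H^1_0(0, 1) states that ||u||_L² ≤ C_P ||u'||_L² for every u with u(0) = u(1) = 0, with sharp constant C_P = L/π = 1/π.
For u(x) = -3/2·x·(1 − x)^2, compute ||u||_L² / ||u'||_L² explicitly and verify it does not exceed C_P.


||u||_L² / ||u'||_L² = sqrt(14)/14 < C_P = 1/π.

u(x) = -3/2·x·(1 − x)^2, so u'(x) = -9*x^2/2 + 6*x - 3/2.
u(x) = -3/2·x·(1 − x)^2 vanishes at x = 0 and x = 1, so u ∈ H^1_0(0, 1). Differentiate via the product rule and integrate the resulting polynomials term by term.
  ∫_0^1 u² dx = ∫_0^1 (9*x^6/4 - 9*x^5 + 27*x^4/2 - 9*x^3 + 9*x^2/4) dx. Term by term:
    ∫_0^1 9*x^6/4 dx = 9/28;  ∫_0^1 -9*x^5 dx = -3/2;  ∫_0^1 27*x^4/2 dx = 27/10;
    ∫_0^1 -9*x^3 dx = -9/4;  ∫_0^1 9*x^2/4 dx = 3/4.
  Sum: 9/28 − 3/2 + 27/10 − 9/4 + 3/4 = 3/140.
  ∫_0^1 (u')² dx = ∫_0^1 (81*x^4/4 - 54*x^3 + 99*x^2/2 - 18*x + 9/4) dx. Term by term:
    ∫_0^1 81*x^4/4 dx = 81/20;  ∫_0^1 -54*x^3 dx = -27/2;  ∫_0^1 99*x^2/2 dx = 33/2;
    ∫_0^1 -18*x dx = -9;  ∫_0^1 9/4 dx = 9/4.
  Sum: 81/20 − 27/2 + 33/2 − 9 + 9/4 = 3/10.
∫_0^1 u² dx = 3/140, so ||u||_L² = sqrt(105)/70.
∫_0^1 (u')² dx = 3/10, so ||u'||_L² = sqrt(30)/10.
Ratio ||u||_L² / ||u'||_L² = sqrt(14)/14.
Sharp Poincaré constant on H^1_0(0, 1) is C_P = L/π = 1/π, achieved by sin(π·x).
A polynomial bump cannot attain the sharp Poincaré constant (only the first sine eigenfunction does), so the ratio is strictly less than C_P, consistent with ||u||_L² ≤ C_P ||u'||_L².


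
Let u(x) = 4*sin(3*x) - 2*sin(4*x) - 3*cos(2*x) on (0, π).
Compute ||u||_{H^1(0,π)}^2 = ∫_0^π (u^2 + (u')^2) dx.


||u||_{H^1(0,π)}^2 = -144 + 273*π/2

u'(x) = 6*sin(2*x) + 12*cos(3*x) - 8*cos(4*x).
Expand u² and (u')² and integrate term by term on (0, π), using: for integers n ≥ 1, ∫_0^π sin²(nx) dx = ∫_0^π cos²(nx) dx = π/2; for n ≠ n', ∫_0^π sin(nx)sin(n'x) dx = ∫_0^π cos(nx)cos(n'x) dx = 0; and by product-to-sum, ∫_0^π sin(nx)cos(n'x) dx = ½∫_0^π [sin((n+n')x) + sin((n−n')x)] dx, which is 0 when n+n' is even and 2n/(n²−n'²) when n+n' is odd (it need not vanish on (0, π)).
  u² squared terms: (-3)²·∫cos(2x)² dx = 9·π/2 = 9*π/2;  (-2)²·∫sin(4x)² dx = 4·π/2 = 2*π;  (4)²·∫sin(3x)² dx = 16·π/2 = 8*π.
  u² cross terms: 2·(-3)·(-2)·∫cos(2x)·sin(4x) dx = 12·(0) = 0;  2·(-3)·(4)·∫cos(2x)·sin(3x) dx = -24·(6/5) = -144/5;  2·(-2)·(4)·∫sin(4x)·sin(3x) dx = -16·(0) = 0.
  So ∫_0^π u² dx = 9*π/2 + 2*π + 8*π + 0 − 144/5 + 0 = -144/5 + 29*π/2.
  (u')² squared terms: (-8)²·∫cos(4x)² dx = 64·π/2 = 32*π;  (6)²·∫sin(2x)² dx = 36·π/2 = 18*π;  (12)²·∫cos(3x)² dx = 144·π/2 = 72*π.
  (u')² cross terms: 2·(-8)·(6)·∫cos(4x)·sin(2x) dx = -96·(0) = 0;  2·(-8)·(12)·∫cos(4x)·cos(3x) dx = -192·(0) = 0;  2·(6)·(12)·∫sin(2x)·cos(3x) dx = 144·(-4/5) = -576/5.
  So ∫_0^π (u')² dx = 32*π + 18*π + 72*π + 0 + 0 − 576/5 = -576/5 + 122*π.
||u||_{H^1}^2 = (-144/5 + 29*π/2) + (-576/5 + 122*π) = -144 + 273*π/2.


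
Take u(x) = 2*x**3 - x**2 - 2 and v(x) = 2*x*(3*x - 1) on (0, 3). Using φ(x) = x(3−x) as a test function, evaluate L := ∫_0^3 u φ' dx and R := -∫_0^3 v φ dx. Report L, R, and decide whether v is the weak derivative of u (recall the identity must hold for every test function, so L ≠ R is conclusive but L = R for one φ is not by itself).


LHS = -297/5, RHS = -297/5. Yes, v = u' weakly.

u(x) = 2*x**3 - x**2 - 2, classical derivative u'(x) = 6*x**2 - 2*x.
φ(x) = x(3−x), so φ'(x) = 3 - 2*x.
Note φ(0) = φ(3) = 0, so the boundary term u·φ vanishes.
LHS = ∫_0^3 u(x) φ'(x) dx = ∫_0^3 (-4*x^4 + 8*x^3 - 3*x^2 + 4*x - 6) dx. Term by term:
  ∫_0^3 -4*x^4 dx = -972/5;  ∫_0^3 8*x^3 dx = 162;  ∫_0^3 -3*x^2 dx = -27;
  ∫_0^3 4*x dx = 18;  ∫_0^3 -6 dx = -18.
Sum: -972/5 + 162 − 27 + 18 − 18 = -297/5.
So LHS = -297/5.
∫_0^3 v(x) φ(x) dx = ∫_0^3 (-6*x^4 + 20*x^3 - 6*x^2) dx. Term by term:
  ∫_0^3 -6*x^4 dx = -1458/5;  ∫_0^3 20*x^3 dx = 405;  ∫_0^3 -6*x^2 dx = -54.
Sum: -1458/5 + 405 − 54 = 297/5.
So RHS = -∫_0^3 v(x) φ(x) dx = -297/5.
LHS = RHS, so the identity holds for this test φ.
Moreover u is smooth here and v(x) = u'(x) = 6*x**2 - 2*x pointwise, so the identity holds for every test function. Hence v is the weak derivative of u.


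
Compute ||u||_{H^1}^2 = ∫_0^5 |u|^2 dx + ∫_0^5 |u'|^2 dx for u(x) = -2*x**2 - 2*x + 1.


||u||_{H^1}^2 = 13775/3

The H^1 norm (squared) on an interval (0, L) is
  ||u||_{H^1}^2 = ∫_0^L u(x)^2 dx + ∫_0^L u'(x)^2 dx.
Compute u'(x) = -4*x - 2.
Then u(x)^2 = 4*x**4 + 8*x**3 - 4*x + 1 and u'(x)^2 = 16*x**2 + 16*x + 4.
Integrate each monomial from 0 to 5 using ∫_0^5 c·x^n dx = c·5^(n+1)/(n+1):
  ∫_0^5 u(x)^2 dx = ∫_0^5 (4*x^4 + 8*x^3 - 4*x + 1) dx. Term by term:
    ∫_0^5 4*x^4 dx = 2500;  ∫_0^5 8*x^3 dx = 1250;  ∫_0^5 -4*x dx = -50;
    ∫_0^5 1 dx = 5.
  Sum: 2500 + 1250 − 50 + 5 = 3705.
  ∫_0^5 u'(x)^2 dx = ∫_0^5 (16*x^2 + 16*x + 4) dx. Term by term:
    ∫_0^5 16*x^2 dx = 2000/3;  ∫_0^5 16*x dx = 200;  ∫_0^5 4 dx = 20.
  Sum: 2000/3 + 200 + 20 = 2660/3.
Adding: ||u||_{H^1}^2 = 3705 + 2660/3 = 13775/3.


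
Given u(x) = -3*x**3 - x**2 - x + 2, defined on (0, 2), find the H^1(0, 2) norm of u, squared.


||u||_{H^1}^2 = 100426/105

The H^1 norm (squared) on an interval (0, L) is
  ||u||_{H^1}^2 = ∫_0^L u(x)^2 dx + ∫_0^L u'(x)^2 dx.
Compute u'(x) = -9*x**2 - 2*x - 1.
Then u(x)^2 = 9*x**6 + 6*x**5 + 7*x**4 - 10*x**3 - 3*x**2 - 4*x + 4 and u'(x)^2 = 81*x**4 + 36*x**3 + 22*x**2 + 4*x + 1.
Integrate each monomial from 0 to 2 using ∫_0^2 c·x^n dx = c·2^(n+1)/(n+1):
  ∫_0^2 u(x)^2 dx = ∫_0^2 (9*x^6 + 6*x^5 + 7*x^4 - 10*x^3 - 3*x^2 - 4*x + 4) dx. Term by term:
    ∫_0^2 9*x^6 dx = 1152/7;  ∫_0^2 6*x^5 dx = 64;  ∫_0^2 7*x^4 dx = 224/5;
    ∫_0^2 -10*x^3 dx = -40;  ∫_0^2 -3*x^2 dx = -8;  ∫_0^2 -4*x dx = -8;
    ∫_0^2 4 dx = 8.
  Sum: 1152/7 + 64 + 224/5 − 40 − 8 − 8 + 8 = 7888/35.
  ∫_0^2 u'(x)^2 dx = ∫_0^2 (81*x^4 + 36*x^3 + 22*x^2 + 4*x + 1) dx. Term by term:
    ∫_0^2 81*x^4 dx = 2592/5;  ∫_0^2 36*x^3 dx = 144;  ∫_0^2 22*x^2 dx = 176/3;
    ∫_0^2 4*x dx = 8;  ∫_0^2 1 dx = 2.
  Sum: 2592/5 + 144 + 176/3 + 8 + 2 = 10966/15.
Adding: ||u||_{H^1}^2 = 7888/35 + 10966/15 = 100426/105.


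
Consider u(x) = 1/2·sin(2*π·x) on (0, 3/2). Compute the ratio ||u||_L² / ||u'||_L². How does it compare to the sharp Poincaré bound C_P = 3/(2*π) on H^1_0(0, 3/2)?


||u||_L² / ||u'||_L² = 1/(2*π) < C_P = 3/(2*π).

u(x) = 1/2·sin(2*π·x), so u'(x) = π*cos(2*π*x).
Writing u(x) = A·sin(kπx/L) with A = 1/2 and k = 3, use ∫_0^L sin²(kπx/L) dx = L/2 and ∫_0^L cos²(kπx/L) dx = L/2.
u² = 1/4·sin²(2*π·x) and (u')² = π^2·cos²(2*π·x), and each of sin², cos² integrates to L/2 = 3/4 over (0, 3/2).
∫_0^3/2 u² dx = 3/16, so ||u||_L² = sqrt(3)/4.
∫_0^3/2 (u')² dx = 3*π^2/4, so ||u'||_L² = sqrt(3)*π/2.
Ratio ||u||_L² / ||u'||_L² = 1/(2*π).
Sharp Poincaré constant on H^1_0(0, 3/2) is C_P = L/π = 3/(2*π), achieved by sin(2*π/3·x).
This is the k = 3 harmonic; the ratio L/(kπ) is strictly less than C_P = L/π, consistent with the sharp inequality ||u||_L² ≤ C_P ||u'||_L².


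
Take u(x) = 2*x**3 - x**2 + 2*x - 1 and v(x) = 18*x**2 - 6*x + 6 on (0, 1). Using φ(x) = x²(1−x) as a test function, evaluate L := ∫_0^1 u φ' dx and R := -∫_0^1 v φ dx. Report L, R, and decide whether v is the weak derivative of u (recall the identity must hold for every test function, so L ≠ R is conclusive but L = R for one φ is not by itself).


LHS = -4/15, RHS = -4/5. No, v is not the weak derivative of u.

u(x) = 2*x**3 - x**2 + 2*x - 1, classical derivative u'(x) = 6*x**2 - 2*x + 2.
φ(x) = x²(1−x), so φ'(x) = x*(2 - 3*x).
Note φ(0) = φ(1) = 0, so the boundary term u·φ vanishes.
LHS = ∫_0^1 u(x) φ'(x) dx = ∫_0^1 (-6*x^5 + 7*x^4 - 8*x^3 + 7*x^2 - 2*x) dx. Term by term:
  ∫_0^1 -6*x^5 dx = -1;  ∫_0^1 7*x^4 dx = 7/5;  ∫_0^1 -8*x^3 dx = -2;
  ∫_0^1 7*x^2 dx = 7/3;  ∫_0^1 -2*x dx = -1.
Sum: -1 + 7/5 − 2 + 7/3 − 1 = -4/15.
So LHS = -4/15.
∫_0^1 v(x) φ(x) dx = ∫_0^1 (-18*x^5 + 24*x^4 - 12*x^3 + 6*x^2) dx. Term by term:
  ∫_0^1 -18*x^5 dx = -3;  ∫_0^1 24*x^4 dx = 24/5;  ∫_0^1 -12*x^3 dx = -3;
  ∫_0^1 6*x^2 dx = 2.
Sum: -3 + 24/5 − 3 + 2 = 4/5.
So RHS = -∫_0^1 v(x) φ(x) dx = -4/5.
LHS − RHS = 8/15 ≠ 0, so the identity fails.
(For a valid weak derivative the identity must hold for EVERY test function, in particular this one. The failure shows v is NOT the weak derivative of u.)
Correct weak derivative would be u'(x) = 6*x**2 - 2*x + 2.


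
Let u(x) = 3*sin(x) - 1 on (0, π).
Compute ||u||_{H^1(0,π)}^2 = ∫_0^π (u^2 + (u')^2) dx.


||u||_{H^1(0,π)}^2 = -12 + 10*π

u'(x) = 3*cos(x).
Expand u² and (u')² and integrate term by term on (0, π), using: for integers n ≥ 1, ∫_0^π sin²(nx) dx = ∫_0^π cos²(nx) dx = π/2; for n ≠ n', ∫_0^π sin(nx)sin(n'x) dx = ∫_0^π cos(nx)cos(n'x) dx = 0; and by product-to-sum, ∫_0^π sin(nx)cos(n'x) dx = ½∫_0^π [sin((n+n')x) + sin((n−n')x)] dx, which is 0 when n+n' is even and 2n/(n²−n'²) when n+n' is odd (it need not vanish on (0, π)). For the constant mode: ∫_0^π 1 dx = π, ∫_0^π cos(nx) dx = 0, ∫_0^π sin(nx) dx = (1−(−1)^n)/n.
  u² squared terms: (-1)²·∫1 dx = 1·π = π;  (3)²·∫sin(x)² dx = 9·π/2 = 9*π/2.
  u² cross terms: 2·(-1)·(3)·∫1·sin(x) dx = -6·(2) = -12.
  So ∫_0^π u² dx = π + 9*π/2 − 12 = -12 + 11*π/2.
  (u')² squared terms: (3)²·∫cos(x)² dx = 9·π/2 = 9*π/2.
  So ∫_0^π (u')² dx = 9*π/2.
||u||_{H^1}^2 = (-12 + 11*π/2) + (9*π/2) = -12 + 10*π.


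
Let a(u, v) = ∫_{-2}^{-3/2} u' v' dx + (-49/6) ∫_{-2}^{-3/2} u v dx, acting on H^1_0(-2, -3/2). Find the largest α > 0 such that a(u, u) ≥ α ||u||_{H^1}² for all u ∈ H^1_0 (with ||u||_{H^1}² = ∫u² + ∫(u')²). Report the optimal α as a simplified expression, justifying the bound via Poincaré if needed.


α = (-49 + 24*π^2)/(6*(1 + 4*π^2))

Coercivity of a(·,·) on H^1_0(-2, -3/2) means a(u, u) ≥ α ||u||_{H^1}² for every u ∈ H^1_0.
The interval has length L = 1/2, and Poincaré/coercivity depend only on L. Here a(u, u) = ∫(u')² + (-49/6)·∫u².
Here c = -49/6 < 0 with |c| < (π/L)² = 4*π^2, so coercivity still holds. The condition a(u,u) ≥ α||u||_{H^1}² reads (1−α)∫(u')² ≥ (α−c)∫u². Any admissible α is ≤ 1 (rapidly oscillating u have ∫u²/∫(u')² → 0), and α = 1 would force 0 ≥ (1−c)∫u², impossible since c < 1; so 1−α > 0. By the sharp Poincaré inequality on H^1_0 of an interval of length L, ∫(u')² ≥ (π/L)²∫u² with equality for the first sine mode sin(π(x−x₀)/L) (x₀ the left endpoint), so the inequality holds for all u iff (1−α)(π/L)² ≥ α − c, i.e. α ≤ ((π/L)² + c)/((π/L)² + 1) = (1 + c(L/π)²)/(1 + (L/π)²). (Direct route, valid since c ≤ 0: Poincaré gives c∫u² ≥ c(L/π)²∫(u')², so a(u,u) ≥ (1 + c(L/π)²)∫(u')², while ||u||_{H^1}² ≤ (1 + (L/π)²)∫(u')²; dividing yields the same α.) With (π/L)² = 4*π^2 and c = -49/6, the largest admissible constant is α = ((π/L)² + c)/((π/L)² + 1).
Simplifying, α = (-49 + 24*π^2)/(6*(1 + 4*π^2)).


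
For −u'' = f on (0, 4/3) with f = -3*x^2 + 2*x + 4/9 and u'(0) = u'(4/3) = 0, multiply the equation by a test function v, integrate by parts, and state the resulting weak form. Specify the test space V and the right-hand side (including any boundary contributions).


V = H^1(0, 4/3) (no boundary constraint on v; u is determined up to an additive constant); weak form: ∫_0^4/3 u'v' dx = ∫_0^4/3 (-3*x^2 + 2*x + 4/9) v dx for all v ∈ V.

Multiply both sides by a test function v and integrate from 0 to 4/3:
  ∫_0^4/3 −u''(x) v(x) dx = ∫_0^4/3 f(x) v(x) dx.
Integrate the LHS by parts once:
  ∫_0^4/3 −u'' v dx = −[u'(x) v(x)]_0^4/3 + ∫_0^4/3 u'(x) v'(x) dx.
Thus ∫_0^4/3 u'(x) v'(x) dx = ∫_0^4/3 f(x) v(x) dx + [u'(x) v(x)]_0^4/3.
Choose V so that boundary terms are either known or forced to vanish.
u has homogeneous Neumann: u'(0) = u'(4/3) = 0. So [u' v]_0^4/3 = 0·v(4/3) − 0·v(0) = 0 for any v; take V = H^1(0, 4/3).
Weak formulation: find u (satisfying any essential BC) such that ∫_0^4/3 u'(x) v'(x) dx = ∫_0^4/3 f v dx for all v ∈ V (homogeneous Neumann, so boundary terms vanish).
Substituting f(x) = -3*x^2 + 2*x + 4/9, the right-hand side is ∫_0^4/3 (-3*x^2 + 2*x + 4/9) v dx.
Compatibility check (pure Neumann): taking v ≡ 1 ∈ V gives 0 = ∫_0^4/3 f dx + (0) − (0), i.e. ∫_0^4/3 f dx must equal u'(0) − u'(4/3) = 0. Indeed ∫_0^4/3 (-3*x^2 + 2*x + 4/9) dx = 0, so the data are compatible. The solution is then unique only up to an additive constant (fix it e.g. by requiring ∫_0^4/3 u dx = 0).


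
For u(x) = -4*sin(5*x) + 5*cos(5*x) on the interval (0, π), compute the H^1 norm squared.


||u||_{H^1(0,π)}^2 = 533*π

u'(x) = -25*sin(5*x) - 20*cos(5*x).
Expand u² and (u')² and integrate term by term on (0, π), using: for integers n ≥ 1, ∫_0^π sin²(nx) dx = ∫_0^π cos²(nx) dx = π/2; for n ≠ n', ∫_0^π sin(nx)sin(n'x) dx = ∫_0^π cos(nx)cos(n'x) dx = 0; and by product-to-sum, ∫_0^π sin(nx)cos(n'x) dx = ½∫_0^π [sin((n+n')x) + sin((n−n')x)] dx, which is 0 when n+n' is even and 2n/(n²−n'²) when n+n' is odd (it need not vanish on (0, π)).
  u² squared terms: (-4)²·∫sin(5x)² dx = 16·π/2 = 8*π;  (5)²·∫cos(5x)² dx = 25·π/2 = 25*π/2.
  u² cross terms: 2·(-4)·(5)·∫sin(5x)·cos(5x) dx = -40·(0) = 0.
  So ∫_0^π u² dx = 8*π + 25*π/2 + 0 = 41*π/2.
  (u')² squared terms: (-25)²·∫sin(5x)² dx = 625·π/2 = 625*π/2;  (-20)²·∫cos(5x)² dx = 400·π/2 = 200*π.
  (u')² cross terms: 2·(-25)·(-20)·∫sin(5x)·cos(5x) dx = 1000·(0) = 0.
  So ∫_0^π (u')² dx = 625*π/2 + 200*π + 0 = 1025*π/2.
||u||_{H^1}^2 = (41*π/2) + (1025*π/2) = 533*π.


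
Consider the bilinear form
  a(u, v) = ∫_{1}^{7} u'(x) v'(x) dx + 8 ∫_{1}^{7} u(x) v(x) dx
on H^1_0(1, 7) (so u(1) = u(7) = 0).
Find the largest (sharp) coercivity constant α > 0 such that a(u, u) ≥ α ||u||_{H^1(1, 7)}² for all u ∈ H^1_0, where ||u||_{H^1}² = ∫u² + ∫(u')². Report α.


α = 1

Coercivity of a(·,·) on H^1_0(1, 7) means a(u, u) ≥ α ||u||_{H^1}² for every u ∈ H^1_0.
The interval has length L = 6, and Poincaré/coercivity depend only on L. Here a(u, u) = ∫(u')² + (8)·∫u².
Here c = 8 ≥ 1, so a(u,u) = ∫(u')² + c∫u² ≥ ∫(u')² + ∫u² = ||u||_{H^1}², i.e. α = 1 works. No larger α is possible: a(u,u) ≥ α||u||_{H^1}² means (1−α)∫(u')² ≥ (α−c)∫u², and for the modes u_n = sin(nπ(x−x₀)/L) (x₀ the left endpoint) one has ∫u_n²/∫(u_n')² = (L/(nπ))² → 0, so a(u_n,u_n)/||u_n||_{H^1}² → 1. Hence the optimal constant is α = 1.
Therefore α = 1.


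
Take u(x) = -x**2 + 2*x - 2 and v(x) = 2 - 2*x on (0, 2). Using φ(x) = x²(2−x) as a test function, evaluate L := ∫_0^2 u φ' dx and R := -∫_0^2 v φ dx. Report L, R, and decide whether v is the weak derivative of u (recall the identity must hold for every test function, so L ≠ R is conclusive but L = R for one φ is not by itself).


LHS = 8/15, RHS = 8/15. Yes, v = u' weakly.

u(x) = -x**2 + 2*x - 2, classical derivative u'(x) = 2 - 2*x.
φ(x) = x²(2−x), so φ'(x) = x*(4 - 3*x).
Note φ(0) = φ(2) = 0, so the boundary term u·φ vanishes.
LHS = ∫_0^2 u(x) φ'(x) dx = ∫_0^2 (3*x^4 - 10*x^3 + 14*x^2 - 8*x) dx. Term by term:
  ∫_0^2 3*x^4 dx = 96/5;  ∫_0^2 -10*x^3 dx = -40;  ∫_0^2 14*x^2 dx = 112/3;
  ∫_0^2 -8*x dx = -16.
Sum: 96/5 − 40 + 112/3 − 16 = 8/15.
So LHS = 8/15.
∫_0^2 v(x) φ(x) dx = ∫_0^2 (2*x^4 - 6*x^3 + 4*x^2) dx. Term by term:
  ∫_0^2 2*x^4 dx = 64/5;  ∫_0^2 -6*x^3 dx = -24;  ∫_0^2 4*x^2 dx = 32/3.
Sum: 64/5 − 24 + 32/3 = -8/15.
So RHS = -∫_0^2 v(x) φ(x) dx = 8/15.
LHS = RHS, so the identity holds for this test φ.
Moreover u is smooth here and v(x) = u'(x) = 2 - 2*x pointwise, so the identity holds for every test function. Hence v is the weak derivative of u.


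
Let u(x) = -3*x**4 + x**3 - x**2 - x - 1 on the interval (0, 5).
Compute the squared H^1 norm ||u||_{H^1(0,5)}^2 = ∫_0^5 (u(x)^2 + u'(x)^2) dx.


||u||_{H^1}^2 = 269563765/84

The H^1 norm (squared) on an interval (0, L) is
  ||u||_{H^1}^2 = ∫_0^L u(x)^2 dx + ∫_0^L u'(x)^2 dx.
Compute u'(x) = -12*x**3 + 3*x**2 - 2*x - 1.
Then u(x)^2 = 9*x**8 - 6*x**7 + 7*x**6 + 4*x**5 + 5*x**4 + 3*x**2 + 2*x + 1 and u'(x)^2 = 144*x**6 - 72*x**5 + 57*x**4 + 12*x**3 - 2*x**2 + 4*x + 1.
Integrate each monomial from 0 to 5 using ∫_0^5 c·x^n dx = c·5^(n+1)/(n+1):
  ∫_0^5 u(x)^2 dx = ∫_0^5 (9*x^8 - 6*x^7 + 7*x^6 + 4*x^5 + 5*x^4 + 3*x^2 + 2*x + 1) dx. Term by term:
    ∫_0^5 9*x^8 dx = 1953125;  ∫_0^5 -6*x^7 dx = -1171875/4;  ∫_0^5 7*x^6 dx = 78125;
    ∫_0^5 4*x^5 dx = 31250/3;  ∫_0^5 5*x^4 dx = 3125;  ∫_0^5 3*x^2 dx = 125;
    ∫_0^5 2*x dx = 25;  ∫_0^5 1 dx = 5.
  Sum: 1953125 − 1171875/4 + 78125 + 31250/3 + 3125 + 125 + 25 + 5 = 21023735/12.
  ∫_0^5 u'(x)^2 dx = ∫_0^5 (144*x^6 - 72*x^5 + 57*x^4 + 12*x^3 - 2*x^2 + 4*x + 1) dx. Term by term:
    ∫_0^5 144*x^6 dx = 11250000/7;  ∫_0^5 -72*x^5 dx = -187500;  ∫_0^5 57*x^4 dx = 35625;
    ∫_0^5 12*x^3 dx = 1875;  ∫_0^5 -2*x^2 dx = -250/3;  ∫_0^5 4*x dx = 50;
    ∫_0^5 1 dx = 5.
  Sum: 11250000/7 − 187500 + 35625 + 1875 − 250/3 + 50 + 5 = 30599405/21.
Adding: ||u||_{H^1}^2 = 21023735/12 + 30599405/21 = 269563765/84.


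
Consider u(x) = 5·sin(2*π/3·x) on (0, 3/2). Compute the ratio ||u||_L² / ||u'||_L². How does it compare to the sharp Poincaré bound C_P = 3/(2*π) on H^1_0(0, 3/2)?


||u||_L² / ||u'||_L² = 3/(2*π) = C_P.

u(x) = 5·sin(2*π/3·x), so u'(x) = 10*π*cos(2*π*x/3)/3.
Writing u(x) = A·sin(kπx/L) with A = 5 and k = 1, use ∫_0^L sin²(kπx/L) dx = L/2 and ∫_0^L cos²(kπx/L) dx = L/2.
u² = 25·sin²(2*π/3·x) and (u')² = 100*π^2/9·cos²(2*π/3·x), and each of sin², cos² integrates to L/2 = 3/4 over (0, 3/2).
∫_0^3/2 u² dx = 75/4, so ||u||_L² = 5*sqrt(3)/2.
∫_0^3/2 (u')² dx = 25*π^2/3, so ||u'||_L² = 5*sqrt(3)*π/3.
Ratio ||u||_L² / ||u'||_L² = 3/(2*π).
Sharp Poincaré constant on H^1_0(0, 3/2) is C_P = L/π = 3/(2*π), achieved by sin(2*π/3·x).
This is the k = 1 eigenfunction (up to amplitude), so the ratio equals the sharp Poincaré constant exactly.


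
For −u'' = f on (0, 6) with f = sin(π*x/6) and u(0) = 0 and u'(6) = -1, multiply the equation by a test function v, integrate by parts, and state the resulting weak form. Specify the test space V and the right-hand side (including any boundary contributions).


V = {v ∈ H^1(0, 6) : v(0) = 0} (test functions vanish at x = 0 where u is specified); weak form: ∫_0^6 u'v' dx = ∫_0^6 (sin(π*x/6)) v dx − v(6) for all v ∈ V.

Multiply both sides by a test function v and integrate from 0 to 6:
  ∫_0^6 −u''(x) v(x) dx = ∫_0^6 f(x) v(x) dx.
Integrate the LHS by parts once:
  ∫_0^6 −u'' v dx = −[u'(x) v(x)]_0^6 + ∫_0^6 u'(x) v'(x) dx.
Thus ∫_0^6 u'(x) v'(x) dx = ∫_0^6 f(x) v(x) dx + [u'(x) v(x)]_0^6.
Choose V so that boundary terms are either known or forced to vanish.
Mixed BC: u(0) = 0 (Dirichlet) and u'(6) = -1 (Neumann). Define V = {v ∈ H^1(0, 6) : v(0) = 0}. Then [u' v]_0^6 = u'(6)·v(6) − u'(0)·0 = − v(6).
Weak formulation: find u (satisfying any essential BC) such that ∫_0^6 u'(x) v'(x) dx = ∫_0^6 f v dx − v(6) for all v ∈ V (Dirichlet at 0 absorbed into V; Neumann datum at x = 6 contributes the boundary term).
Substituting f(x) = sin(π*x/6), the right-hand side is ∫_0^6 (sin(π*x/6)) v dx − v(6).


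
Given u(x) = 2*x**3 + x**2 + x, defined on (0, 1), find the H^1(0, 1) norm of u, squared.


||u||_{H^1}^2 = 5167/210

The H^1 norm (squared) on an interval (0, L) is
  ||u||_{H^1}^2 = ∫_0^L u(x)^2 dx + ∫_0^L u'(x)^2 dx.
Compute u'(x) = 6*x**2 + 2*x + 1.
Then u(x)^2 = 4*x**6 + 4*x**5 + 5*x**4 + 2*x**3 + x**2 and u'(x)^2 = 36*x**4 + 24*x**3 + 16*x**2 + 4*x + 1.
Integrate each monomial from 0 to 1 using ∫_0^1 c·x^n dx = c·1^(n+1)/(n+1):
  ∫_0^1 u(x)^2 dx = ∫_0^1 (4*x^6 + 4*x^5 + 5*x^4 + 2*x^3 + x^2) dx. Term by term:
    ∫_0^1 4*x^6 dx = 4/7;  ∫_0^1 4*x^5 dx = 2/3;  ∫_0^1 5*x^4 dx = 1;
    ∫_0^1 2*x^3 dx = 1/2;  ∫_0^1 x^2 dx = 1/3.
  Sum: 4/7 + 2/3 + 1 + 1/2 + 1/3 = 43/14.
  ∫_0^1 u'(x)^2 dx = ∫_0^1 (36*x^4 + 24*x^3 + 16*x^2 + 4*x + 1) dx. Term by term:
    ∫_0^1 36*x^4 dx = 36/5;  ∫_0^1 24*x^3 dx = 6;  ∫_0^1 16*x^2 dx = 16/3;
    ∫_0^1 4*x dx = 2;  ∫_0^1 1 dx = 1.
  Sum: 36/5 + 6 + 16/3 + 2 + 1 = 323/15.
Adding: ||u||_{H^1}^2 = 43/14 + 323/15 = 5167/210.


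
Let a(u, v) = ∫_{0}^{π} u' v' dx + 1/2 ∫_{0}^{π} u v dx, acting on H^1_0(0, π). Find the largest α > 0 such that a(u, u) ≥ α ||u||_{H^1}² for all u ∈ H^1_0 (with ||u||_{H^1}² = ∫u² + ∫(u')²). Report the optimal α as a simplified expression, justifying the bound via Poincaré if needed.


α = 3/4

Coercivity of a(·,·) on H^1_0(0, π) means a(u, u) ≥ α ||u||_{H^1}² for every u ∈ H^1_0.
The interval has length L = π, and Poincaré/coercivity depend only on L. Here a(u, u) = ∫(u')² + (1/2)·∫u².
Here 0 < c = 1/2 < 1. The condition a(u,u) ≥ α||u||_{H^1}² reads (1−α)∫(u')² ≥ (α−c)∫u². Any admissible α is ≤ 1 (rapidly oscillating u have ∫u²/∫(u')² → 0), and α = 1 would force 0 ≥ (1−c)∫u², impossible since c < 1; so 1−α > 0. By the sharp Poincaré inequality on H^1_0 of an interval of length L, ∫(u')² ≥ (π/L)²∫u² with equality for the first sine mode sin(π(x−x₀)/L) (x₀ the left endpoint), so the inequality holds for all u iff (1−α)(π/L)² ≥ α − c, i.e. α ≤ ((π/L)² + c)/((π/L)² + 1) = (1 + c(L/π)²)/(1 + (L/π)²). With (π/L)² = 1 and c = 1/2, the largest admissible constant is α = ((π/L)² + c)/((π/L)² + 1).
Simplifying, α = 3/4.


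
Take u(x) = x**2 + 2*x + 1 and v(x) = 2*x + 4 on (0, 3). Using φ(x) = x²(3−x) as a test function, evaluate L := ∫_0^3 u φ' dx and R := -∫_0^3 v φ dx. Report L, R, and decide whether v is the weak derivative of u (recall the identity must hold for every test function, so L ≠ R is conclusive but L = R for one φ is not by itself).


LHS = -189/5, RHS = -513/10. No, v is not the weak derivative of u.

u(x) = x**2 + 2*x + 1, classical derivative u'(x) = 2*x + 2.
φ(x) = x²(3−x), so φ'(x) = 3*x*(2 - x).
Note φ(0) = φ(3) = 0, so the boundary term u·φ vanishes.
LHS = ∫_0^3 u(x) φ'(x) dx = ∫_0^3 (-3*x^4 + 9*x^2 + 6*x) dx. Term by term:
  ∫_0^3 -3*x^4 dx = -729/5;  ∫_0^3 9*x^2 dx = 81;  ∫_0^3 6*x dx = 27.
Sum: -729/5 + 81 + 27 = -189/5.
So LHS = -189/5.
∫_0^3 v(x) φ(x) dx = ∫_0^3 (-2*x^4 + 2*x^3 + 12*x^2) dx. Term by term:
  ∫_0^3 -2*x^4 dx = -486/5;  ∫_0^3 2*x^3 dx = 81/2;  ∫_0^3 12*x^2 dx = 108.
Sum: -486/5 + 81/2 + 108 = 513/10.
So RHS = -∫_0^3 v(x) φ(x) dx = -513/10.
LHS − RHS = 27/2 ≠ 0, so the identity fails.
(For a valid weak derivative the identity must hold for EVERY test function, in particular this one. The failure shows v is NOT the weak derivative of u.)
Correct weak derivative would be u'(x) = 2*x + 2.


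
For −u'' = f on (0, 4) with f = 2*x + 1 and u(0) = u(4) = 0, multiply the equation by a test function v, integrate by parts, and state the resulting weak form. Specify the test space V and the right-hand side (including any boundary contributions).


V = H^1_0(0, 4) (so v(0) = v(4) = 0); weak form: ∫_0^4 u'v' dx = ∫_0^4 (2*x + 1) v dx for all v ∈ V.

Multiply both sides by a test function v and integrate from 0 to 4:
  ∫_0^4 −u''(x) v(x) dx = ∫_0^4 f(x) v(x) dx.
Integrate the LHS by parts once:
  ∫_0^4 −u'' v dx = −[u'(x) v(x)]_0^4 + ∫_0^4 u'(x) v'(x) dx.
Thus ∫_0^4 u'(x) v'(x) dx = ∫_0^4 f(x) v(x) dx + [u'(x) v(x)]_0^4.
Choose V so that boundary terms are either known or forced to vanish.
u is Dirichlet: u(0) = u(4) = 0. Let V = H^1_0(0, 4); then v(0) = v(4) = 0, and [u' v]_0^4 = 0.
Weak formulation: find u (satisfying any essential BC) such that ∫_0^4 u'(x) v'(x) dx = ∫_0^4 f v dx for all v ∈ V.
Substituting f(x) = 2*x + 1, the right-hand side is ∫_0^4 (2*x + 1) v dx.


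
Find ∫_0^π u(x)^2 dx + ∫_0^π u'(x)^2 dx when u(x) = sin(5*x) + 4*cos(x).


||u||_{H^1(0,π)}^2 = 29*π

u'(x) = -4*sin(x) + 5*cos(5*x).
Expand u² and (u')² and integrate term by term on (0, π), using: for integers n ≥ 1, ∫_0^π sin²(nx) dx = ∫_0^π cos²(nx) dx = π/2; for n ≠ n', ∫_0^π sin(nx)sin(n'x) dx = ∫_0^π cos(nx)cos(n'x) dx = 0; and by product-to-sum, ∫_0^π sin(nx)cos(n'x) dx = ½∫_0^π [sin((n+n')x) + sin((n−n')x)] dx, which is 0 when n+n' is even and 2n/(n²−n'²) when n+n' is odd (it need not vanish on (0, π)).
  u² squared terms: (4)²·∫cos(x)² dx = 16·π/2 = 8*π;  (1)²·∫sin(5x)² dx = 1·π/2 = π/2.
  u² cross terms: 2·(4)·(1)·∫cos(x)·sin(5x) dx = 8·(0) = 0.
  So ∫_0^π u² dx = 8*π + π/2 + 0 = 17*π/2.
  (u')² squared terms: (-4)²·∫sin(x)² dx = 16·π/2 = 8*π;  (5)²·∫cos(5x)² dx = 25·π/2 = 25*π/2.
  (u')² cross terms: 2·(-4)·(5)·∫sin(x)·cos(5x) dx = -40·(0) = 0.
  So ∫_0^π (u')² dx = 8*π + 25*π/2 + 0 = 41*π/2.
||u||_{H^1}^2 = (17*π/2) + (41*π/2) = 29*π.


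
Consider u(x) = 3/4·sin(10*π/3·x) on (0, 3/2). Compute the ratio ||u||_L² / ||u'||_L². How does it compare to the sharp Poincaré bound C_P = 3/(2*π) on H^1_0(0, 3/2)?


||u||_L² / ||u'||_L² = 3/(10*π) < C_P = 3/(2*π).

u(x) = 3/4·sin(10*π/3·x), so u'(x) = 5*π*cos(10*π*x/3)/2.
Writing u(x) = A·sin(kπx/L) with A = 3/4 and k = 5, use ∫_0^L sin²(kπx/L) dx = L/2 and ∫_0^L cos²(kπx/L) dx = L/2.
u² = 9/16·sin²(10*π/3·x) and (u')² = 25*π^2/4·cos²(10*π/3·x), and each of sin², cos² integrates to L/2 = 3/4 over (0, 3/2).
∫_0^3/2 u² dx = 27/64, so ||u||_L² = 3*sqrt(3)/8.
∫_0^3/2 (u')² dx = 75*π^2/16, so ||u'||_L² = 5*sqrt(3)*π/4.
Ratio ||u||_L² / ||u'||_L² = 3/(10*π).
Sharp Poincaré constant on H^1_0(0, 3/2) is C_P = L/π = 3/(2*π), achieved by sin(2*π/3·x).
This is the k = 5 harmonic; the ratio L/(kπ) is strictly less than C_P = L/π, consistent with the sharp inequality ||u||_L² ≤ C_P ||u'||_L².


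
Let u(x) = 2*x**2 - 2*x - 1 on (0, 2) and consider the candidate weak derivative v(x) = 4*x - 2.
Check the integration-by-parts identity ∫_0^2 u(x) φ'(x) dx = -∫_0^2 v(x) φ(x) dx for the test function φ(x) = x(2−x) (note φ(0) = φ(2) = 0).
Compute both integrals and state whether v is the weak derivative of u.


LHS = -8/3, RHS = -8/3. Yes, v = u' weakly.

u(x) = 2*x**2 - 2*x - 1, classical derivative u'(x) = 4*x - 2.
φ(x) = x(2−x), so φ'(x) = 2 - 2*x.
Note φ(0) = φ(2) = 0, so the boundary term u·φ vanishes.
LHS = ∫_0^2 u(x) φ'(x) dx = ∫_0^2 (-4*x^3 + 8*x^2 - 2*x - 2) dx. Term by term:
  ∫_0^2 -4*x^3 dx = -16;  ∫_0^2 8*x^2 dx = 64/3;  ∫_0^2 -2*x dx = -4;
  ∫_0^2 -2 dx = -4.
Sum: -16 + 64/3 − 4 − 4 = -8/3.
So LHS = -8/3.
∫_0^2 v(x) φ(x) dx = ∫_0^2 (-4*x^3 + 10*x^2 - 4*x) dx. Term by term:
  ∫_0^2 -4*x^3 dx = -16;  ∫_0^2 10*x^2 dx = 80/3;  ∫_0^2 -4*x dx = -8.
Sum: -16 + 80/3 − 8 = 8/3.
So RHS = -∫_0^2 v(x) φ(x) dx = -8/3.
LHS = RHS, so the identity holds for this test φ.
Moreover u is smooth here and v(x) = u'(x) = 4*x - 2 pointwise, so the identity holds for every test function. Hence v is the weak derivative of u.


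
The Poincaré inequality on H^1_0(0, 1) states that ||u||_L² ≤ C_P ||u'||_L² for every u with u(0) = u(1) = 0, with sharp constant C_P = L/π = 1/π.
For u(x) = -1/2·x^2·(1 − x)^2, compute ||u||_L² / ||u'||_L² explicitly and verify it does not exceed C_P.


||u||_L² / ||u'||_L² = sqrt(3)/6 < C_P = 1/π.

u(x) = -1/2·x^2·(1 − x)^2, so u'(x) = x*(x*(1 - x) - (x - 1)^2).
u(x) = -1/2·x^2·(1 − x)^2 vanishes at x = 0 and x = 1, so u ∈ H^1_0(0, 1). Differentiate via the product rule and integrate the resulting polynomials term by term.
  ∫_0^1 u² dx = ∫_0^1 (x^8/4 - x^7 + 3*x^6/2 - x^5 + x^4/4) dx. Term by term:
    ∫_0^1 x^8/4 dx = 1/36;  ∫_0^1 -x^7 dx = -1/8;  ∫_0^1 3*x^6/2 dx = 3/14;
    ∫_0^1 -x^5 dx = -1/6;  ∫_0^1 x^4/4 dx = 1/20.
  Sum: 1/36 − 1/8 + 3/14 − 1/6 + 1/20 = 1/2520.
  ∫_0^1 (u')² dx = ∫_0^1 (4*x^6 - 12*x^5 + 13*x^4 - 6*x^3 + x^2) dx. Term by term:
    ∫_0^1 4*x^6 dx = 4/7;  ∫_0^1 -12*x^5 dx = -2;  ∫_0^1 13*x^4 dx = 13/5;
    ∫_0^1 -6*x^3 dx = -3/2;  ∫_0^1 x^2 dx = 1/3.
  Sum: 4/7 − 2 + 13/5 − 3/2 + 1/3 = 1/210.
∫_0^1 u² dx = 1/2520, so ||u||_L² = sqrt(70)/420.
∫_0^1 (u')² dx = 1/210, so ||u'||_L² = sqrt(210)/210.
Ratio ||u||_L² / ||u'||_L² = sqrt(3)/6.
Sharp Poincaré constant on H^1_0(0, 1) is C_P = L/π = 1/π, achieved by sin(π·x).
A polynomial bump cannot attain the sharp Poincaré constant (only the first sine eigenfunction does), so the ratio is strictly less than C_P, consistent with ||u||_L² ≤ C_P ||u'||_L².


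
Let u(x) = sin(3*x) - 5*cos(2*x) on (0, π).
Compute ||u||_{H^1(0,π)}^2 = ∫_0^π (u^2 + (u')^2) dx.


||u||_{H^1(0,π)}^2 = -60 + 135*π/2

u'(x) = 10*sin(2*x) + 3*cos(3*x).
Expand u² and (u')² and integrate term by term on (0, π), using: for integers n ≥ 1, ∫_0^π sin²(nx) dx = ∫_0^π cos²(nx) dx = π/2; for n ≠ n', ∫_0^π sin(nx)sin(n'x) dx = ∫_0^π cos(nx)cos(n'x) dx = 0; and by product-to-sum, ∫_0^π sin(nx)cos(n'x) dx = ½∫_0^π [sin((n+n')x) + sin((n−n')x)] dx, which is 0 when n+n' is even and 2n/(n²−n'²) when n+n' is odd (it need not vanish on (0, π)).
  u² squared terms: (-5)²·∫cos(2x)² dx = 25·π/2 = 25*π/2;  (1)²·∫sin(3x)² dx = 1·π/2 = π/2.
  u² cross terms: 2·(-5)·(1)·∫cos(2x)·sin(3x) dx = -10·(6/5) = -12.
  So ∫_0^π u² dx = 25*π/2 + π/2 − 12 = -12 + 13*π.
  (u')² squared terms: (3)²·∫cos(3x)² dx = 9·π/2 = 9*π/2;  (10)²·∫sin(2x)² dx = 100·π/2 = 50*π.
  (u')² cross terms: 2·(3)·(10)·∫cos(3x)·sin(2x) dx = 60·(-4/5) = -48.
  So ∫_0^π (u')² dx = 9*π/2 + 50*π − 48 = -48 + 109*π/2.
||u||_{H^1}^2 = (-12 + 13*π) + (-48 + 109*π/2) = -60 + 135*π/2.


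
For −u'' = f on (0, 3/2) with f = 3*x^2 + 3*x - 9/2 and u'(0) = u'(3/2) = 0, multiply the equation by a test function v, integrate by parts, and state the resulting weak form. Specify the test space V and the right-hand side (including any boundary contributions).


V = H^1(0, 3/2) (no boundary constraint on v; u is determined up to an additive constant); weak form: ∫_0^3/2 u'v' dx = ∫_0^3/2 (3*x^2 + 3*x - 9/2) v dx for all v ∈ V.

Multiply both sides by a test function v and integrate from 0 to 3/2:
  ∫_0^3/2 −u''(x) v(x) dx = ∫_0^3/2 f(x) v(x) dx.
Integrate the LHS by parts once:
  ∫_0^3/2 −u'' v dx = −[u'(x) v(x)]_0^3/2 + ∫_0^3/2 u'(x) v'(x) dx.
Thus ∫_0^3/2 u'(x) v'(x) dx = ∫_0^3/2 f(x) v(x) dx + [u'(x) v(x)]_0^3/2.
Choose V so that boundary terms are either known or forced to vanish.
u has homogeneous Neumann: u'(0) = u'(3/2) = 0. So [u' v]_0^3/2 = 0·v(3/2) − 0·v(0) = 0 for any v; take V = H^1(0, 3/2).
Weak formulation: find u (satisfying any essential BC) such that ∫_0^3/2 u'(x) v'(x) dx = ∫_0^3/2 f v dx for all v ∈ V (homogeneous Neumann, so boundary terms vanish).
Substituting f(x) = 3*x^2 + 3*x - 9/2, the right-hand side is ∫_0^3/2 (3*x^2 + 3*x - 9/2) v dx.
Compatibility check (pure Neumann): taking v ≡ 1 ∈ V gives 0 = ∫_0^3/2 f dx + (0) − (0), i.e. ∫_0^3/2 f dx must equal u'(0) − u'(3/2) = 0. Indeed ∫_0^3/2 (3*x^2 + 3*x - 9/2) dx = 0, so the data are compatible. The solution is then unique only up to an additive constant (fix it e.g. by requiring ∫_0^3/2 u dx = 0).


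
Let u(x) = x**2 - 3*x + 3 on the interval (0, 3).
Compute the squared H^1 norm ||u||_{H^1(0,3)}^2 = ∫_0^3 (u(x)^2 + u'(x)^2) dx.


||u||_{H^1}^2 = 171/10

The H^1 norm (squared) on an interval (0, L) is
  ||u||_{H^1}^2 = ∫_0^L u(x)^2 dx + ∫_0^L u'(x)^2 dx.
Compute u'(x) = 2*x - 3.
Then u(x)^2 = x**4 - 6*x**3 + 15*x**2 - 18*x + 9 and u'(x)^2 = 4*x**2 - 12*x + 9.
Integrate each monomial from 0 to 3 using ∫_0^3 c·x^n dx = c·3^(n+1)/(n+1):
  ∫_0^3 u(x)^2 dx = ∫_0^3 (x^4 - 6*x^3 + 15*x^2 - 18*x + 9) dx. Term by term:
    ∫_0^3 x^4 dx = 243/5;  ∫_0^3 -6*x^3 dx = -243/2;  ∫_0^3 15*x^2 dx = 135;
    ∫_0^3 -18*x dx = -81;  ∫_0^3 9 dx = 27.
  Sum: 243/5 − 243/2 + 135 − 81 + 27 = 81/10.
  ∫_0^3 u'(x)^2 dx = ∫_0^3 (4*x^2 - 12*x + 9) dx. Term by term:
    ∫_0^3 4*x^2 dx = 36;  ∫_0^3 -12*x dx = -54;  ∫_0^3 9 dx = 27.
  Sum: 36 − 54 + 27 = 9.
Adding: ||u||_{H^1}^2 = 81/10 + 9 = 171/10.


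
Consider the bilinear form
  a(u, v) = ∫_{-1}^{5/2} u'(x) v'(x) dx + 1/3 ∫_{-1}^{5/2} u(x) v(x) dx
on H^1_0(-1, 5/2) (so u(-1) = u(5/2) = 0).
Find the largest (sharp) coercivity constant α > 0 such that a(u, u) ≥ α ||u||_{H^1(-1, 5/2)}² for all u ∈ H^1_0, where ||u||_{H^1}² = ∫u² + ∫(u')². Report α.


α = (49 + 12*π^2)/(3*(4*π^2 + 49))

Coercivity of a(·,·) on H^1_0(-1, 5/2) means a(u, u) ≥ α ||u||_{H^1}² for every u ∈ H^1_0.
The interval has length L = 7/2, and Poincaré/coercivity depend only on L. Here a(u, u) = ∫(u')² + (1/3)·∫u².
Here 0 < c = 1/3 < 1. The condition a(u,u) ≥ α||u||_{H^1}² reads (1−α)∫(u')² ≥ (α−c)∫u². Any admissible α is ≤ 1 (rapidly oscillating u have ∫u²/∫(u')² → 0), and α = 1 would force 0 ≥ (1−c)∫u², impossible since c < 1; so 1−α > 0. By the sharp Poincaré inequality on H^1_0 of an interval of length L, ∫(u')² ≥ (π/L)²∫u² with equality for the first sine mode sin(π(x−x₀)/L) (x₀ the left endpoint), so the inequality holds for all u iff (1−α)(π/L)² ≥ α − c, i.e. α ≤ ((π/L)² + c)/((π/L)² + 1) = (1 + c(L/π)²)/(1 + (L/π)²). With (π/L)² = 4*π^2/49 and c = 1/3, the largest admissible constant is α = ((π/L)² + c)/((π/L)² + 1).
Simplifying, α = (49 + 12*π^2)/(3*(4*π^2 + 49)).
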